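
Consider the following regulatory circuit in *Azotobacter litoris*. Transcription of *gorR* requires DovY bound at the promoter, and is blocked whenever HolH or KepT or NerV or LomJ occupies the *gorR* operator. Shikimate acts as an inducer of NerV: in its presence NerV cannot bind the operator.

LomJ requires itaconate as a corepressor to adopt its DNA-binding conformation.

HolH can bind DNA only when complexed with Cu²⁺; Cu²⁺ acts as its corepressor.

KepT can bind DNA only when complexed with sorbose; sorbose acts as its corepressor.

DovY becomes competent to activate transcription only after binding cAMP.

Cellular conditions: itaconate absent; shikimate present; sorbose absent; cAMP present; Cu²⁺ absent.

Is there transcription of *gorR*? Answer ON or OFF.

Cu²⁺ is absent, so HolH is inactive.
Sorbose is absent, so KepT is inactive.
Shikimate is present, so NerV is inactive.
cAMP is present, so DovY is active.
Itaconate is absent, so LomJ is inactive.
No repressor is bound and DovY is active, so *gorR* is transcribed.

ON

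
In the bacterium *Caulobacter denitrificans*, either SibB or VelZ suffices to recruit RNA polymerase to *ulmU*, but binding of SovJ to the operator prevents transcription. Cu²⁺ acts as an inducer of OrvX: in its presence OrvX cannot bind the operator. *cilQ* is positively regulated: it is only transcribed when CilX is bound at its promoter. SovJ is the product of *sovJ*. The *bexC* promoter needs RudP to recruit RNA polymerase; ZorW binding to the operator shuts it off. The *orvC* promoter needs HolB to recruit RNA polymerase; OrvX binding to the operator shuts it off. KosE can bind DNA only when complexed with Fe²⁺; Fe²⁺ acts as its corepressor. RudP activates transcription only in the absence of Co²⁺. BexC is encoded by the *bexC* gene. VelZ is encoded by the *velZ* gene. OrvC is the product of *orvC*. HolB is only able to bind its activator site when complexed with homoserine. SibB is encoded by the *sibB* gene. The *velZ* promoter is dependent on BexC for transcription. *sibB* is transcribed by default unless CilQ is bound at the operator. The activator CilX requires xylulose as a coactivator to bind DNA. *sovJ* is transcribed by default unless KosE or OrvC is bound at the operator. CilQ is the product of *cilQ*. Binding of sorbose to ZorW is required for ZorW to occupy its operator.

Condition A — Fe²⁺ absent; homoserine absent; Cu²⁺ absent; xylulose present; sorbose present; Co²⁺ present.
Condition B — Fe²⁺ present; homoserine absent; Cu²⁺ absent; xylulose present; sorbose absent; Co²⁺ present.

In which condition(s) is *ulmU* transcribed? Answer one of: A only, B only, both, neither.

neither

Condition A:
Fe²⁺ is absent, so KosE is inactive.
Homoserine is absent, so HolB is inactive.
Cu²⁺ is absent, so OrvX is active.
With repressor OrvX bound, *orvC* is not transcribed.
So OrvC is not produced.
With no repressor bound, *sovJ* is transcribed.
So SovJ is produced and active.
Xylulose is present, so CilX is active.
No repressor is bound and CilX is active, so *cilQ* is transcribed.
So CilQ is produced and active.
With repressor CilQ bound, *sibB* is not transcribed.
So SibB is not produced.
Sorbose is present, so ZorW is active.
Co²⁺ is present, so RudP is inactive.
With repressor ZorW bound, *bexC* is not transcribed.
So BexC is not produced.
Required activator BexC is absent, so *velZ* is not transcribed.
So VelZ is not produced.
With repressor SovJ bound, *ulmU* is not transcribed.
→ *ulmU* is OFF in A.
Condition B:
Fe²⁺ is present, so KosE is active.
Homoserine is absent, so HolB is inactive.
Cu²⁺ is absent, so OrvX is active.
With repressor OrvX bound, *orvC* is not transcribed.
So OrvC is not produced.
With repressor KosE bound, *sovJ* is not transcribed.
So SovJ is not produced.
Xylulose is present, so CilX is active.
No repressor is bound and CilX is active, so *cilQ* is transcribed.
So CilQ is produced and active.
With repressor CilQ bound, *sibB* is not transcribed.
So SibB is not produced.
Sorbose is absent, so ZorW is inactive.
Co²⁺ is present, so RudP is inactive.
Required activator RudP is absent, so *bexC* is not transcribed.
So BexC is not produced.
Required activator BexC is absent, so *velZ* is not transcribed.
So VelZ is not produced.
No activator is available at the *ulmU* promoter, so *ulmU* is not transcribed.
→ *ulmU* is OFF in B.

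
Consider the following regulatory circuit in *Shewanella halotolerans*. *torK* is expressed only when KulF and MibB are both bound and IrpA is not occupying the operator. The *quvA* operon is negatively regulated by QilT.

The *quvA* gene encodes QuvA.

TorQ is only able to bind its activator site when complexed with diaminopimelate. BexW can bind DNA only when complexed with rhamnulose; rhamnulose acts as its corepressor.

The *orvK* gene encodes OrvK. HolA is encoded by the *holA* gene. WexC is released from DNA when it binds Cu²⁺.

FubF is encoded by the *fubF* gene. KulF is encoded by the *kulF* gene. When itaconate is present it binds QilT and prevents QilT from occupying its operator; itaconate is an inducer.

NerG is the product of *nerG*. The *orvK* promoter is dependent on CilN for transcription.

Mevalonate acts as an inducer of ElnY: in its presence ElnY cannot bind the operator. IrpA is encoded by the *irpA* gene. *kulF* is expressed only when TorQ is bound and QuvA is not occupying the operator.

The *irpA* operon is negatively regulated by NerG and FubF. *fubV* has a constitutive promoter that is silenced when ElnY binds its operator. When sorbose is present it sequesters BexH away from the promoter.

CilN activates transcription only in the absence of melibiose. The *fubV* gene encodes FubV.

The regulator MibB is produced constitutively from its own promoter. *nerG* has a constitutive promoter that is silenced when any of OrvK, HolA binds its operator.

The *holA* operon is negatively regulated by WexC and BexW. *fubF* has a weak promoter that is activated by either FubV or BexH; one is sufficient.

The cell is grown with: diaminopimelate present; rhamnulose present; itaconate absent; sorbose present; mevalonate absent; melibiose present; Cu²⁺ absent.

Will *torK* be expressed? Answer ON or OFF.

Melibiose is present, so CilN is inactive.
Required activator CilN is absent, so *orvK* is not transcribed.
So OrvK is not produced.
Cu²⁺ is absent, so WexC is active.
Rhamnulose is present, so BexW is active.
With repressor WexC bound, *holA* is not transcribed.
So HolA is not produced.
With no repressor bound, *nerG* is transcribed.
So NerG is produced and active.
Mevalonate is absent, so ElnY is active.
With repressor ElnY bound, *fubV* is not transcribed.
So FubV is not produced.
Sorbose is present, so BexH is inactive.
No activator is available at the *fubF* promoter, so *fubF* is not transcribed.
So FubF is not produced.
With repressor NerG bound, *irpA* is not transcribed.
So IrpA is not produced.
Itaconate is absent, so QilT is active.
With repressor QilT bound, *quvA* is not transcribed.
So QuvA is not produced.
Diaminopimelate is present, so TorQ is active.
No repressor is bound and TorQ is active, so *kulF* is transcribed.
So KulF is produced and active.
MibB is produced constitutively and is active.
No repressor is bound and KulF and MibB are active, so *torK* is transcribed.

ON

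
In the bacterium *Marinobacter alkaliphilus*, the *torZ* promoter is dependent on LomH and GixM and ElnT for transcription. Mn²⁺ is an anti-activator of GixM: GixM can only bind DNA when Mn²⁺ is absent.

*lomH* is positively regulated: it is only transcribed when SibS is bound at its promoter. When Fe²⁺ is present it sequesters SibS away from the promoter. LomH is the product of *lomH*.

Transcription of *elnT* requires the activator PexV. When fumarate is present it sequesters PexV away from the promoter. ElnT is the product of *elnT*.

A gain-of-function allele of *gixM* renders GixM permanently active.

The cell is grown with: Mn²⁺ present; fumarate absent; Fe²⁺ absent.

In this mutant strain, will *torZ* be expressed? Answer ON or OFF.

ON

Fe²⁺ is absent, so SibS is active.
No repressor is bound and SibS is active, so *lomH* is transcribed.
So LomH is produced and active.
GixM is constitutively active in this strain.
Fumarate is absent, so PexV is active.
No repressor is bound and PexV is active, so *elnT* is transcribed.
So ElnT is produced and active.
No repressor is bound and LomH and GixM and ElnT are active, so *torZ* is transcribed.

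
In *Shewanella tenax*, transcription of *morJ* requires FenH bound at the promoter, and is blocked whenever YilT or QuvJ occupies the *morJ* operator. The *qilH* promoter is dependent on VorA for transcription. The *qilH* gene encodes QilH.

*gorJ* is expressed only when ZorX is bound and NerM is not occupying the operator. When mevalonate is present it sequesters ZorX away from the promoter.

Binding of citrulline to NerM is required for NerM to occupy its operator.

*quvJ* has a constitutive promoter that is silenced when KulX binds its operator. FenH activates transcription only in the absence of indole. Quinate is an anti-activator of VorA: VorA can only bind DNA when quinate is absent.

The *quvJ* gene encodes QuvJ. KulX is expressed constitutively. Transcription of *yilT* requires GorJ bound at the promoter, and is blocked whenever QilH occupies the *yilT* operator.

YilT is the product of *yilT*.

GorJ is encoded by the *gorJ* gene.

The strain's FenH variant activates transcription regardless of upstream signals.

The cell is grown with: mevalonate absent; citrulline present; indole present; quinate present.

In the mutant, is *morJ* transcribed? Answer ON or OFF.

ON

Mevalonate is absent, so ZorX is active.
Citrulline is present, so NerM is active.
With repressor NerM bound, *gorJ* is not transcribed.
So GorJ is not produced.
Quinate is present, so VorA is inactive.
Required activator VorA is absent, so *qilH* is not transcribed.
So QilH is not produced.
Required activator GorJ is absent, so *yilT* is not transcribed.
So YilT is not produced.
FenH is constitutively active in this strain.
KulX is produced constitutively and is active.
With repressor KulX bound, *quvJ* is not transcribed.
So QuvJ is not produced.
No repressor is bound and FenH is active, so *morJ* is transcribed.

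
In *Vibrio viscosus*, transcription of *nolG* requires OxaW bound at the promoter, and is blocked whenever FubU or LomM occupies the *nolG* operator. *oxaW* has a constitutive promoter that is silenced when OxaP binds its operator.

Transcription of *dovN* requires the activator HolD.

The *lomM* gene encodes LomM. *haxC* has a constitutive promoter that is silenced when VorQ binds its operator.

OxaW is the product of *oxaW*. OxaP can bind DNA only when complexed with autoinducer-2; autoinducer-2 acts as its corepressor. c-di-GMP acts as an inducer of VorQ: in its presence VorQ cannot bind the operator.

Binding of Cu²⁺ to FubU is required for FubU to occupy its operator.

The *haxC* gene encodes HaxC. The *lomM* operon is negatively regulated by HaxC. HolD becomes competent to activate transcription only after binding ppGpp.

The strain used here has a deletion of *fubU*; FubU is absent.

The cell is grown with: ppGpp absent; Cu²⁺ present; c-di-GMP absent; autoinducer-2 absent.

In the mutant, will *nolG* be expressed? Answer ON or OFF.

FubU is non-functional in this strain, so it has no effect.
Autoinducer-2 is absent, so OxaP is inactive.
With no repressor bound, *oxaW* is transcribed.
So OxaW is produced and active.
c-di-GMP is absent, so VorQ is active.
With repressor VorQ bound, *haxC* is not transcribed.
So HaxC is not produced.
With no repressor bound, *lomM* is transcribed.
So LomM is produced and active.
With repressor LomM bound, *nolG* is not transcribed.

OFF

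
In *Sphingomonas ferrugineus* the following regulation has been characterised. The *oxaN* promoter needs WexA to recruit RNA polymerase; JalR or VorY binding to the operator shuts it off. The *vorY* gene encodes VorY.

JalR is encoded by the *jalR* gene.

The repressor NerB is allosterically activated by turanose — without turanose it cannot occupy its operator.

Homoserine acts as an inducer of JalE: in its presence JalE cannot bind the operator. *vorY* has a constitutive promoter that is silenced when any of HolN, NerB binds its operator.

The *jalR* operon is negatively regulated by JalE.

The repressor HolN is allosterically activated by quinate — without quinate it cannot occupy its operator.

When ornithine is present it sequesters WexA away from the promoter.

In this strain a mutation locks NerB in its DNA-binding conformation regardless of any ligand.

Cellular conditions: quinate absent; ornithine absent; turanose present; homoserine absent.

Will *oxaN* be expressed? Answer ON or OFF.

ON

Homoserine is absent, so JalE is active.
With repressor JalE bound, *jalR* is not transcribed.
So JalR is not produced.
Quinate is absent, so HolN is inactive.
NerB is constitutively active in this strain.
With repressor NerB bound, *vorY* is not transcribed.
So VorY is not produced.
Ornithine is absent, so WexA is active.
No repressor is bound and WexA is active, so *oxaN* is transcribed.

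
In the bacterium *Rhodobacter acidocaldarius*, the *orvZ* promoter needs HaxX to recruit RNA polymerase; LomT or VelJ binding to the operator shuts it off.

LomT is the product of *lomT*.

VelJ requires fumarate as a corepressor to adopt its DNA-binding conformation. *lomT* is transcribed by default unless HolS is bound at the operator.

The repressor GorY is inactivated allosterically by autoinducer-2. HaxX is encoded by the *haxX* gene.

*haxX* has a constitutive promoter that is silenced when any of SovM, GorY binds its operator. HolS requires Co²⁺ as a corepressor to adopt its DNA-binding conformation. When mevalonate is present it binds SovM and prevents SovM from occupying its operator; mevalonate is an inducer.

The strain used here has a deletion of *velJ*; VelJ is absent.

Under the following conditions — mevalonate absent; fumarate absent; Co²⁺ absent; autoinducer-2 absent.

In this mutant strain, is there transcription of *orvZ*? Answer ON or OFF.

Co²⁺ is absent, so HolS is inactive.
With no repressor bound, *lomT* is transcribed.
So LomT is produced and active.
Mevalonate is absent, so SovM is active.
Autoinducer-2 is absent, so GorY is active.
With repressor SovM bound, *haxX* is not transcribed.
So HaxX is not produced.
VelJ is non-functional in this strain, so it has no effect.
With repressor LomT bound, *orvZ* is not transcribed.

OFF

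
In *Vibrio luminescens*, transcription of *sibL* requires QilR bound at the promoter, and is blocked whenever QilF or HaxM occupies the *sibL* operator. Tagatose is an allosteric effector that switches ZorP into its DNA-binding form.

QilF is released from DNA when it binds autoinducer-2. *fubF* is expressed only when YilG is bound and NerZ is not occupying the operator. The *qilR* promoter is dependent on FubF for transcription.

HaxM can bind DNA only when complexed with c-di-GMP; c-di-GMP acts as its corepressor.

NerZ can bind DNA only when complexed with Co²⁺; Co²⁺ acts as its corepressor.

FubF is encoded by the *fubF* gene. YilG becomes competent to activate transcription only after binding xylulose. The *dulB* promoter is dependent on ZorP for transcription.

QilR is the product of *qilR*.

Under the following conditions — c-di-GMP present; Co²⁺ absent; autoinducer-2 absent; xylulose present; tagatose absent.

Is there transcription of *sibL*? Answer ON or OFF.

Autoinducer-2 is absent, so QilF is active.
Xylulose is present, so YilG is active.
Co²⁺ is absent, so NerZ is inactive.
No repressor is bound and YilG is active, so *fubF* is transcribed.
So FubF is produced and active.
No repressor is bound and FubF is active, so *qilR* is transcribed.
So QilR is produced and active.
c-di-GMP is present, so HaxM is active.
With repressor QilF bound, *sibL* is not transcribed.

OFF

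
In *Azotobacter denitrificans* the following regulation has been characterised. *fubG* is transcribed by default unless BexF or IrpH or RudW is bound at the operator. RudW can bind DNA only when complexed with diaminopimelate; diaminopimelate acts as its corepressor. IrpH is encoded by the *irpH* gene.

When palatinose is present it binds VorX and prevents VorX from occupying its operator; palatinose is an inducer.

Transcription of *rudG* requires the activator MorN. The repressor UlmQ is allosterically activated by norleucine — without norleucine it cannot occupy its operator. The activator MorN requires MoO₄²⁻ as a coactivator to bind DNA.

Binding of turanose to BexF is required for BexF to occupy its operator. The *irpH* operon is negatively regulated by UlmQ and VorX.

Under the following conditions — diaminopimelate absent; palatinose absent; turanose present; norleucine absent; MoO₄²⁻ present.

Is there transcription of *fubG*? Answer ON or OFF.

OFF

Turanose is present, so BexF is active.
Norleucine is absent, so UlmQ is inactive.
Palatinose is absent, so VorX is active.
With repressor VorX bound, *irpH* is not transcribed.
So IrpH is not produced.
Diaminopimelate is absent, so RudW is inactive.
With repressor BexF bound, *fubG* is not transcribed.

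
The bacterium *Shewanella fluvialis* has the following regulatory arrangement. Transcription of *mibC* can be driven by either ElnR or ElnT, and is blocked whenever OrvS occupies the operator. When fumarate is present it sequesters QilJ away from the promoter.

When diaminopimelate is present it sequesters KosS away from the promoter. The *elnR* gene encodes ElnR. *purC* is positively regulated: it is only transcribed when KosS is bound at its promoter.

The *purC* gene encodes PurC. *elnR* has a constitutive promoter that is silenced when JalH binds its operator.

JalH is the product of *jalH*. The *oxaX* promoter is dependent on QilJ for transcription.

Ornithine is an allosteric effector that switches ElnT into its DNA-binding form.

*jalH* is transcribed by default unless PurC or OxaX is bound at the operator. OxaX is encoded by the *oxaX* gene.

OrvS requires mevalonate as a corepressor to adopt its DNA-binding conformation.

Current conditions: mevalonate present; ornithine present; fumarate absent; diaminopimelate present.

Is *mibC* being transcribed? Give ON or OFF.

OFF

Diaminopimelate is present, so KosS is inactive.
Required activator KosS is absent, so *purC* is not transcribed.
So PurC is not produced.
Fumarate is absent, so QilJ is active.
No repressor is bound and QilJ is active, so *oxaX* is transcribed.
So OxaX is produced and active.
With repressor OxaX bound, *jalH* is not transcribed.
So JalH is not produced.
With no repressor bound, *elnR* is transcribed.
So ElnR is produced and active.
Ornithine is present, so ElnT is active.
Mevalonate is present, so OrvS is active.
With repressor OrvS bound, *mibC* is not transcribed.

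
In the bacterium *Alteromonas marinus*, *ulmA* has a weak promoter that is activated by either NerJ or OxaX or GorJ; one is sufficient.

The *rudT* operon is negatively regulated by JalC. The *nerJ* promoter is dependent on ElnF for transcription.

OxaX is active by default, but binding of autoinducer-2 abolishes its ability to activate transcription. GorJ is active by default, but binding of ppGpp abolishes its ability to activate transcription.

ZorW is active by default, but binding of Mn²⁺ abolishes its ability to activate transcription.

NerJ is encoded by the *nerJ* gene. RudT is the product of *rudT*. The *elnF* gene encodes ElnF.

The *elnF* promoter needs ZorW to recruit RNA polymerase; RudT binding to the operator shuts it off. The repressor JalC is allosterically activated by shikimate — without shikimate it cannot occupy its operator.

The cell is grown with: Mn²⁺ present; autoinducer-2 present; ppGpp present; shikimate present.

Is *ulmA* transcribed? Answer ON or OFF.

OFF

Shikimate is present, so JalC is active.
With repressor JalC bound, *rudT* is not transcribed.
So RudT is not produced.
Mn²⁺ is present, so ZorW is inactive.
Required activator ZorW is absent, so *elnF* is not transcribed.
So ElnF is not produced.
Required activator ElnF is absent, so *nerJ* is not transcribed.
So NerJ is not produced.
Autoinducer-2 is present, so OxaX is inactive.
ppGpp is present, so GorJ is inactive.
No activator is available at the *ulmA* promoter, so *ulmA* is not transcribed.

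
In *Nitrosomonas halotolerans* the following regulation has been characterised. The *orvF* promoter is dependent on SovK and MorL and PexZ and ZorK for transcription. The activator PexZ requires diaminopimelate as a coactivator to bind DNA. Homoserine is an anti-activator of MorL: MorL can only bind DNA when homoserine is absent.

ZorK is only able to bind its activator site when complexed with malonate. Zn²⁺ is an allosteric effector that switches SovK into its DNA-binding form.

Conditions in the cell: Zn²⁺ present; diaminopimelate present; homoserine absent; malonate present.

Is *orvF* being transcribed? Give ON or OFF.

Zn²⁺ is present, so SovK is active.
Homoserine is absent, so MorL is active.
Diaminopimelate is present, so PexZ is active.
Malonate is present, so ZorK is active.
No repressor is bound and SovK and MorL and PexZ and ZorK are active, so *orvF* is transcribed.

ON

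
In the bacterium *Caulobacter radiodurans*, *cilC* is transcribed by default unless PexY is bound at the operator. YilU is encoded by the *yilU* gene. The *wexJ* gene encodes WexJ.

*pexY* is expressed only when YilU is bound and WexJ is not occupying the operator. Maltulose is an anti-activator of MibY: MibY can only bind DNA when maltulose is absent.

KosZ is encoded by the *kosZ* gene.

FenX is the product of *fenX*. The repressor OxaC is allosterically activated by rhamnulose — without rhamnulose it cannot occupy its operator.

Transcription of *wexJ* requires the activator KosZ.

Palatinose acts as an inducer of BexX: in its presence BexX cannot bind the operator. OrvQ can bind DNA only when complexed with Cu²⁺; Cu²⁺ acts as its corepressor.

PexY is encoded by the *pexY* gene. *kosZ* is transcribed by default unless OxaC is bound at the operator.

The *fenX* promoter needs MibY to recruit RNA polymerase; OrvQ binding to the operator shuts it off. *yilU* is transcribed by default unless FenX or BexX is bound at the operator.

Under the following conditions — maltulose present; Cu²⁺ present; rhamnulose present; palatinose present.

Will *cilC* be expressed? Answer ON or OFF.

Maltulose is present, so MibY is inactive.
Cu²⁺ is present, so OrvQ is active.
With repressor OrvQ bound, *fenX* is not transcribed.
So FenX is not produced.
Palatinose is present, so BexX is inactive.
With no repressor bound, *yilU* is transcribed.
So YilU is produced and active.
Rhamnulose is present, so OxaC is active.
With repressor OxaC bound, *kosZ* is not transcribed.
So KosZ is not produced.
Required activator KosZ is absent, so *wexJ* is not transcribed.
So WexJ is not produced.
No repressor is bound and YilU is active, so *pexY* is transcribed.
So PexY is produced and active.
With repressor PexY bound, *cilC* is not transcribed.

OFF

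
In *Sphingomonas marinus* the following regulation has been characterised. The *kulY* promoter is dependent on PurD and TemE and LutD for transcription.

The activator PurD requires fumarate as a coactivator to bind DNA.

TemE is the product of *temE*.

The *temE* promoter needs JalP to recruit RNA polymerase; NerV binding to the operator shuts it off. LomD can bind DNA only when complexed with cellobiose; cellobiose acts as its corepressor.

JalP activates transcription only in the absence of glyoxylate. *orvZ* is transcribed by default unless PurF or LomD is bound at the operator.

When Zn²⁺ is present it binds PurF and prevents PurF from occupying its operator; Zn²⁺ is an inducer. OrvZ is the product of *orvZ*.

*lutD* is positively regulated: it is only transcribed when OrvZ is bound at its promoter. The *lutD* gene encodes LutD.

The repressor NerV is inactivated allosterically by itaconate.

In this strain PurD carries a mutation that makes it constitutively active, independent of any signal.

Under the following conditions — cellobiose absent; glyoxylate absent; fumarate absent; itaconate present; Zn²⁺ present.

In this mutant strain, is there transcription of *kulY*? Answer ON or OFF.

PurD is constitutively active in this strain.
Itaconate is present, so NerV is inactive.
Glyoxylate is absent, so JalP is active.
No repressor is bound and JalP is active, so *temE* is transcribed.
So TemE is produced and active.
Zn²⁺ is present, so PurF is inactive.
Cellobiose is absent, so LomD is inactive.
With no repressor bound, *orvZ* is transcribed.
So OrvZ is produced and active.
No repressor is bound and OrvZ is active, so *lutD* is transcribed.
So LutD is produced and active.
No repressor is bound and PurD and TemE and LutD are active, so *kulY* is transcribed.

ON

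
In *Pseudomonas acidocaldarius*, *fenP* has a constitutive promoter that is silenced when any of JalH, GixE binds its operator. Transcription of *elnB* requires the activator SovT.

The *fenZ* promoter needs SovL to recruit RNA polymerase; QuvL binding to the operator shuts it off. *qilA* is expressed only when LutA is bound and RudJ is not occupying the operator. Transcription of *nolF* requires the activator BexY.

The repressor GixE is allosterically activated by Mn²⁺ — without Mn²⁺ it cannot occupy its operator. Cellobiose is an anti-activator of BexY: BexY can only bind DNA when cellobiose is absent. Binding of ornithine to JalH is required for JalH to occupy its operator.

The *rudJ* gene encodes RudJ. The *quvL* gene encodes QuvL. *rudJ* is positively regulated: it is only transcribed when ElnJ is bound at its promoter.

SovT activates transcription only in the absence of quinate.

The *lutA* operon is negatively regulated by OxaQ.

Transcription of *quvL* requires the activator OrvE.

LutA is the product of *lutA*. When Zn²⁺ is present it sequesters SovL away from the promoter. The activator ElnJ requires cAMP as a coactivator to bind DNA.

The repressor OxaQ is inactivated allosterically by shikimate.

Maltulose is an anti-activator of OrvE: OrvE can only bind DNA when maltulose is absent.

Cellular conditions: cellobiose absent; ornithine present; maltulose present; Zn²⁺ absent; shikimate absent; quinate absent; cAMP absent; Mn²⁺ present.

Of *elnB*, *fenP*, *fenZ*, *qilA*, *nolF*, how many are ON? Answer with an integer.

3

Quinate is absent, so SovT is active.
No repressor is bound and SovT is active, so *elnB* is transcribed.
→ *elnB* is ON.
Ornithine is present, so JalH is active.
Mn²⁺ is present, so GixE is active.
With repressor JalH bound, *fenP* is not transcribed.
→ *fenP* is OFF.
Zn²⁺ is absent, so SovL is active.
Maltulose is present, so OrvE is inactive.
Required activator OrvE is absent, so *quvL* is not transcribed.
So QuvL is not produced.
No repressor is bound and SovL is active, so *fenZ* is transcribed.
→ *fenZ* is ON.
cAMP is absent, so ElnJ is inactive.
Required activator ElnJ is absent, so *rudJ* is not transcribed.
So RudJ is not produced.
Shikimate is absent, so OxaQ is active.
With repressor OxaQ bound, *lutA* is not transcribed.
So LutA is not produced.
Required activator LutA is absent, so *qilA* is not transcribed.
→ *qilA* is OFF.
Cellobiose is absent, so BexY is active.
No repressor is bound and BexY is active, so *nolF* is transcribed.
→ *nolF* is ON.
3 of the 5 genes are transcribed.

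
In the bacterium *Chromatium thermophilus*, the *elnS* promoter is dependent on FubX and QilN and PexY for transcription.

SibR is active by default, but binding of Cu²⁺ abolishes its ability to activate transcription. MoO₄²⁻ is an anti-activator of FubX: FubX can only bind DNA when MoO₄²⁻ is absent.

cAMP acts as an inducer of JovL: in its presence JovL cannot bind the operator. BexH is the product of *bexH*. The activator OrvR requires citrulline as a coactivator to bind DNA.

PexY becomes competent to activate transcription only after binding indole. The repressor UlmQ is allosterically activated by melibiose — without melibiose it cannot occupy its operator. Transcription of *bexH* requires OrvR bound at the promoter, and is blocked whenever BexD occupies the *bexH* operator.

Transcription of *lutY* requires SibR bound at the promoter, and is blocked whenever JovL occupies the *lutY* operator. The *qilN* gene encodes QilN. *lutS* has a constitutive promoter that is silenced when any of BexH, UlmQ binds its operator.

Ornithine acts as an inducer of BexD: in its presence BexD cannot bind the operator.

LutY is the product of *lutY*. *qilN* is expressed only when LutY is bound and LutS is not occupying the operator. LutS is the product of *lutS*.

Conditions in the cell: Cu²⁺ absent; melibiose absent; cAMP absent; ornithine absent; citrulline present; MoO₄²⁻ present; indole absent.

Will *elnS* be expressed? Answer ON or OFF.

MoO₄²⁻ is present, so FubX is inactive.
Ornithine is absent, so BexD is active.
Citrulline is present, so OrvR is active.
With repressor BexD bound, *bexH* is not transcribed.
So BexH is not produced.
Melibiose is absent, so UlmQ is inactive.
With no repressor bound, *lutS* is transcribed.
So LutS is produced and active.
cAMP is absent, so JovL is active.
Cu²⁺ is absent, so SibR is active.
With repressor JovL bound, *lutY* is not transcribed.
So LutY is not produced.
With repressor LutS bound, *qilN* is not transcribed.
So QilN is not produced.
Indole is absent, so PexY is inactive.
Required activator FubX is absent, so *elnS* is not transcribed.

OFF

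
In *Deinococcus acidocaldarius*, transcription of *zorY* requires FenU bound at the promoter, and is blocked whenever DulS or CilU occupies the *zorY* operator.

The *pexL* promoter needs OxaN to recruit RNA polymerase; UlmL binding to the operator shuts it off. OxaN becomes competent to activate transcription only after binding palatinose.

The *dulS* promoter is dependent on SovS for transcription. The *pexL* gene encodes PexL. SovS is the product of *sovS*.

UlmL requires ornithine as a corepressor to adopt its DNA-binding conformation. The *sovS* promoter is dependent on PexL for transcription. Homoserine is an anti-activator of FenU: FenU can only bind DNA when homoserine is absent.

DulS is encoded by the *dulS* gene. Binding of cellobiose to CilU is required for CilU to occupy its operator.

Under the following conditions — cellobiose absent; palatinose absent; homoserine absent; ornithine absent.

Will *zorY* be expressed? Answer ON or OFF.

ON

Ornithine is absent, so UlmL is inactive.
Palatinose is absent, so OxaN is inactive.
Required activator OxaN is absent, so *pexL* is not transcribed.
So PexL is not produced.
Required activator PexL is absent, so *sovS* is not transcribed.
So SovS is not produced.
Required activator SovS is absent, so *dulS* is not transcribed.
So DulS is not produced.
Homoserine is absent, so FenU is active.
Cellobiose is absent, so CilU is inactive.
No repressor is bound and FenU is active, so *zorY* is transcribed.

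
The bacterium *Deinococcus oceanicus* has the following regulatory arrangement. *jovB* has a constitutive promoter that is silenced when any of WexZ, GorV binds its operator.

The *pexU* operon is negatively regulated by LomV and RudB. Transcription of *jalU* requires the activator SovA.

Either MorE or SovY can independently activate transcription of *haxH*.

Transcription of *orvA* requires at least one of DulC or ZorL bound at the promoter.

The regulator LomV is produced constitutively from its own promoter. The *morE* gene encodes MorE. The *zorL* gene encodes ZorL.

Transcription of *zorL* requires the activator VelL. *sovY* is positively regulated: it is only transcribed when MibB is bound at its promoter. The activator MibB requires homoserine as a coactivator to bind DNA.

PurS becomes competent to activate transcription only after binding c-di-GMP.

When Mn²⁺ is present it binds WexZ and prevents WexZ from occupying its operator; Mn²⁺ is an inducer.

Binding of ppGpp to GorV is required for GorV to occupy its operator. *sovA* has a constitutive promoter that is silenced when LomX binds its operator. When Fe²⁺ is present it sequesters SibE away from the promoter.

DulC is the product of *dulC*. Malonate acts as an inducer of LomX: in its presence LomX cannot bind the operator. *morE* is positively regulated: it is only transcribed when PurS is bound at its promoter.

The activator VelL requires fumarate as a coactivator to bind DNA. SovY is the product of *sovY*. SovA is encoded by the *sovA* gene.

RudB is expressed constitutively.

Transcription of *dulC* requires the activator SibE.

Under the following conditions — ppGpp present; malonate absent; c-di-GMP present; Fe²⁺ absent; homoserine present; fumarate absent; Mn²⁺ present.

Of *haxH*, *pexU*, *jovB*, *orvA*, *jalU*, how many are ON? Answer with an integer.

c-di-GMP is present, so PurS is active.
No repressor is bound and PurS is active, so *morE* is transcribed.
So MorE is produced and active.
Homoserine is present, so MibB is active.
No repressor is bound and MibB is active, so *sovY* is transcribed.
So SovY is produced and active.
Activator MorE is present, so *haxH* is transcribed.
→ *haxH* is ON.
LomV is produced constitutively and is active.
RudB is produced constitutively and is active.
With repressor LomV bound, *pexU* is not transcribed.
→ *pexU* is OFF.
Mn²⁺ is present, so WexZ is inactive.
ppGpp is present, so GorV is active.
With repressor GorV bound, *jovB* is not transcribed.
→ *jovB* is OFF.
Fe²⁺ is absent, so SibE is active.
No repressor is bound and SibE is active, so *dulC* is transcribed.
So DulC is produced and active.
Fumarate is absent, so VelL is inactive.
Required activator VelL is absent, so *zorL* is not transcribed.
So ZorL is not produced.
Activator DulC is present, so *orvA* is transcribed.
→ *orvA* is ON.
Malonate is absent, so LomX is active.
With repressor LomX bound, *sovA* is not transcribed.
So SovA is not produced.
Required activator SovA is absent, so *jalU* is not transcribed.
→ *jalU* is OFF.
2 of the 5 genes are transcribed.

2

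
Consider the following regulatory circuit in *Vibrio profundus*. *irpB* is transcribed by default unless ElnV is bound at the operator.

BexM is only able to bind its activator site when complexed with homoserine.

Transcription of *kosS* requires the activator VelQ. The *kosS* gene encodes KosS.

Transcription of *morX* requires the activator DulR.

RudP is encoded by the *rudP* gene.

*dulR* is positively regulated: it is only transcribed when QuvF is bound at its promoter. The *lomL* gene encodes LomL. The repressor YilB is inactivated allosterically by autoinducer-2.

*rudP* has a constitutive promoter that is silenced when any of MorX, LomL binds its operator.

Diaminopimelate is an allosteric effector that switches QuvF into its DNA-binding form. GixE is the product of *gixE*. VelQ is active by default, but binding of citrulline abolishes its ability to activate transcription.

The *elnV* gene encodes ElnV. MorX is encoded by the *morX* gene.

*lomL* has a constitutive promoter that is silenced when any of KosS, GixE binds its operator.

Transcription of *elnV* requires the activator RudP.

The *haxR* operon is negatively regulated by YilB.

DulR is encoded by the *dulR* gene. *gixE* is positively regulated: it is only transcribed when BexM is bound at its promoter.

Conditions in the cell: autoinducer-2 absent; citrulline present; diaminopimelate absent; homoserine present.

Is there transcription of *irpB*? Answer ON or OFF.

Diaminopimelate is absent, so QuvF is inactive.
Required activator QuvF is absent, so *dulR* is not transcribed.
So DulR is not produced.
Required activator DulR is absent, so *morX* is not transcribed.
So MorX is not produced.
Citrulline is present, so VelQ is inactive.
Required activator VelQ is absent, so *kosS* is not transcribed.
So KosS is not produced.
Homoserine is present, so BexM is active.
No repressor is bound and BexM is active, so *gixE* is transcribed.
So GixE is produced and active.
With repressor GixE bound, *lomL* is not transcribed.
So LomL is not produced.
With no repressor bound, *rudP* is transcribed.
So RudP is produced and active.
No repressor is bound and RudP is active, so *elnV* is transcribed.
So ElnV is produced and active.
With repressor ElnV bound, *irpB* is not transcribed.

OFF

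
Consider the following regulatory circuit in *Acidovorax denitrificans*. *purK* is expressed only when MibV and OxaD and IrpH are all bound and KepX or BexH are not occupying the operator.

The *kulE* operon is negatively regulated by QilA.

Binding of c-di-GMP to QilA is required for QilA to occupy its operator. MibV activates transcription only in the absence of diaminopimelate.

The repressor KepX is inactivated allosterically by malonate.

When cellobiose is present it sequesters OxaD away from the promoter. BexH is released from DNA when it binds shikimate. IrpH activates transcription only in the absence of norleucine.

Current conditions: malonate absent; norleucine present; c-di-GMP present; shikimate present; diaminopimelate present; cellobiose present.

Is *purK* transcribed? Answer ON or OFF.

OFF

Malonate is absent, so KepX is active.
Diaminopimelate is present, so MibV is inactive.
Shikimate is present, so BexH is inactive.
Cellobiose is present, so OxaD is inactive.
Norleucine is present, so IrpH is inactive.
With repressor KepX bound, *purK* is not transcribed.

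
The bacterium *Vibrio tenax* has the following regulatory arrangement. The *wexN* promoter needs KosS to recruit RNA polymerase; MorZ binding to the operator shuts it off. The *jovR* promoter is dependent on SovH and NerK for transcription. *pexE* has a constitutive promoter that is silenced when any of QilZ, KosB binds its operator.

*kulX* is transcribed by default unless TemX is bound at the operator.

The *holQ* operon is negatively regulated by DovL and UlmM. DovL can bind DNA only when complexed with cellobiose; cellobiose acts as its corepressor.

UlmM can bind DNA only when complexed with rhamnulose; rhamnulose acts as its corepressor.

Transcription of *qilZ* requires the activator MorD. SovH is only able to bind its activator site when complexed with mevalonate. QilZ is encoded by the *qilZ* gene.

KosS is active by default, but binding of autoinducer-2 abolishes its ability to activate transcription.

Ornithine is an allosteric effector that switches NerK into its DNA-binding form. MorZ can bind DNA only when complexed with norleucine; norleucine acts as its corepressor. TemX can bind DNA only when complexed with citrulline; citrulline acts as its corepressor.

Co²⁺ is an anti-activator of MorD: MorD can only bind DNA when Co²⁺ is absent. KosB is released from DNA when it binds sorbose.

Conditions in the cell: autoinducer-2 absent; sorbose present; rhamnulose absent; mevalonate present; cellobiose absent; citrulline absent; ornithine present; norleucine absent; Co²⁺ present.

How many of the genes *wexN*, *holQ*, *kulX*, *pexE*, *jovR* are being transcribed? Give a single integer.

Autoinducer-2 is absent, so KosS is active.
Norleucine is absent, so MorZ is inactive.
No repressor is bound and KosS is active, so *wexN* is transcribed.
→ *wexN* is ON.
Cellobiose is absent, so DovL is inactive.
Rhamnulose is absent, so UlmM is inactive.
With no repressor bound, *holQ* is transcribed.
→ *holQ* is ON.
Citrulline is absent, so TemX is inactive.
With no repressor bound, *kulX* is transcribed.
→ *kulX* is ON.
Co²⁺ is present, so MorD is inactive.
Required activator MorD is absent, so *qilZ* is not transcribed.
So QilZ is not produced.
Sorbose is present, so KosB is inactive.
With no repressor bound, *pexE* is transcribed.
→ *pexE* is ON.
Mevalonate is present, so SovH is active.
Ornithine is present, so NerK is active.
No repressor is bound and SovH and NerK are active, so *jovR* is transcribed.
→ *jovR* is ON.
5 of the 5 genes are transcribed.

5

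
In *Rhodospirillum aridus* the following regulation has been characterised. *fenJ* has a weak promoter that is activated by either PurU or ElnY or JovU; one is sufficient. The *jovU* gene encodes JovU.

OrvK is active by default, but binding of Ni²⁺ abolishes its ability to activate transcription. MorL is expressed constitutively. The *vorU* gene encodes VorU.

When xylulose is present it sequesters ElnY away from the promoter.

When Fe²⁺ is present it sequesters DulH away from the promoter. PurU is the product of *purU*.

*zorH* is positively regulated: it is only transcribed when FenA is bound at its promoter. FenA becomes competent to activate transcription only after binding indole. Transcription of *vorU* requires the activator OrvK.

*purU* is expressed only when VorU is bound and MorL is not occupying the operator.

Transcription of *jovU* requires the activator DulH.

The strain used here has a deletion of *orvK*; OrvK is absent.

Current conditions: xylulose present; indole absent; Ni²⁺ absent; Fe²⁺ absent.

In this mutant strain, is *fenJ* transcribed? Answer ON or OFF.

OrvK is non-functional in this strain, so it has no effect.
Required activator OrvK is absent, so *vorU* is not transcribed.
So VorU is not produced.
MorL is produced constitutively and is active.
With repressor MorL bound, *purU* is not transcribed.
So PurU is not produced.
Xylulose is present, so ElnY is inactive.
Fe²⁺ is absent, so DulH is active.
No repressor is bound and DulH is active, so *jovU* is transcribed.
So JovU is produced and active.
Activator JovU is present, so *fenJ* is transcribed.

ON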